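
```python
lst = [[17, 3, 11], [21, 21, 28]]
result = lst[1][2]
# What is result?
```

Trace:
`lst = [[17, 3, 11], [21, 21, 28]]` → lst = [[17, 3, 11], [21, 21, 28]]
`result = lst[1][2]` → result = 28
So result = 28

Answer: 28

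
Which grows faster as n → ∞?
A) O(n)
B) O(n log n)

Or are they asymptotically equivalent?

O(n) vs O(n log n): Higher order terms dominate.

Answer: B) O(n log n) grows faster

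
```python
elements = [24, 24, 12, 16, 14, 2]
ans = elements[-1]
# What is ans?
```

Trace:
`elements = [24, 24, 12, 16, 14, 2]` → elements = [24, 24, 12, 16, 14, 2]
`ans = elements[-1]` → ans = 2
So ans = 2

Answer: 2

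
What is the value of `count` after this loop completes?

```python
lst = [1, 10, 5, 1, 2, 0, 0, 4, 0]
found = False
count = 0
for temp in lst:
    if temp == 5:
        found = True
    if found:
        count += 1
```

Count elements after first 5 in [1, 10, 5, 1, 2, 0, 0, 4, 0]
`count` takes the values: 0 → 1 → 2 → 3 → 4 → 5 → 6 → 7

Answer: 7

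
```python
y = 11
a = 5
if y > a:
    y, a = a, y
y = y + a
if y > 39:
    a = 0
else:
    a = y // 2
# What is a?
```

Trace:
`y = 11` → y = 11
`a = 5` → a = 5
`if y > a: ...` → y > a is True → y = 5; a = 11
`y = y + a` → y = 16
`if y > 39: ...` → y > 39 is False, take else branch → a = 8
So a = 8

Answer: 8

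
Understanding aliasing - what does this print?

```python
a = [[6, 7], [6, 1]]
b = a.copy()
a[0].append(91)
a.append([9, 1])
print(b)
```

Key concept: shallow copy with nested lists.
Step by step:
`a = [[6, 7], [6, 1]]` → a = [[6, 7], [6, 1]]
`b = a.copy()` → b = [[6, 7], [6, 1]]
`a[0].append(91)` → a = [[6, 7, 91], [6, 1]]; b = [[6, 7, 91], [6, 1]]
`a.append([9, 1])` → a = [[6, 7, 91], [6, 1], [9, 1]]
`print(b)` → prints [[6, 7, 91], [6, 1]]

Answer: [[6, 7, 91], [6, 1]]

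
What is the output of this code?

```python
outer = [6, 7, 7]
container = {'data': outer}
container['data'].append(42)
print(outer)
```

Key concept: dict holds reference to list.
Step by step:
`outer = [6, 7, 7]` → outer = [6, 7, 7]
`container = {'data': outer}` → container = {'data': [6, 7, 7]}
`container['data'].append(42)` → outer = [6, 7, 7, 42]; container = {'data': [6, 7, 7, 42]}
`print(outer)` → prints [6, 7, 7, 42]

Answer: [6, 7, 7, 42]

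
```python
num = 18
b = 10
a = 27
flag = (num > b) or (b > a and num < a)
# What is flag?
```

Trace:
`num = 18` → num = 18
`b = 10` → b = 10
`a = 27` → a = 27
`flag = (num > b) or (b > a and num < a)` → flag = True
So flag = True

Answer: True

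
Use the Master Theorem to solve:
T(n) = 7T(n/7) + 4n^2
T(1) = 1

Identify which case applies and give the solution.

a=7, b=7, f(n)=4n^2. log_7(7) = 1. Since c=2 > 1 and the regularity condition holds (7(n/7)^2 = (7/7^2)n^2 with 7/7^2 < 1), Case 3 applies: T(n) = Θ(f(n)) = O(n^2).

Answer: O(n^2) - Case 3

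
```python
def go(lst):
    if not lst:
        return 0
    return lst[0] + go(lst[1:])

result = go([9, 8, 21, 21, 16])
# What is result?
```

9 + 8 + 21 + 21 + 16 + 0 = 75

Answer: 75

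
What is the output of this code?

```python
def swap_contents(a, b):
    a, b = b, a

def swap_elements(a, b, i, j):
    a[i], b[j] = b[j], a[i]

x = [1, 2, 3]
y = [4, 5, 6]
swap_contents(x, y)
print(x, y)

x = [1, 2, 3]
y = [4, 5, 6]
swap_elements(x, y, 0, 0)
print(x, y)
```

Key concept: parameter rebinding vs mutation.
Step by step:
`x = [1, 2, 3]` → x = [1, 2, 3]
`y = [4, 5, 6]` → y = [4, 5, 6]
`swap_contents(x, y)` → no visible change to tracked variables
`print(x, y)` → prints [1, 2, 3] [4, 5, 6]
`x = [1, 2, 3]` → x = [1, 2, 3]
`y = [4, 5, 6]` → y = [4, 5, 6]
`swap_elements(x, y, 0, 0)` → x = [4, 2, 3]; y = [1, 5, 6]
`print(x, y)` → prints [4, 2, 3] [1, 5, 6]

Answer:
[1, 2, 3] [4, 5, 6]
[4, 2, 3] [1, 5, 6]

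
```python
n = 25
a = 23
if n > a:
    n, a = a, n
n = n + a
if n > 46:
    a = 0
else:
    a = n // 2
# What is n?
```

Trace:
`n = 25` → n = 25
`a = 23` → a = 23
`if n > a: ...` → n > a is True → n = 23; a = 25
`n = n + a` → n = 48
`if n > 46: ...` → n > 46 is True → a = 0
So n = 48

Answer: 48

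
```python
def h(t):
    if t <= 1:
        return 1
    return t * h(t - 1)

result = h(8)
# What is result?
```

h(8) = 8 * 7 * 6 * 5 * 4 * 3 * 2 * 1 = 40320

Answer: 40320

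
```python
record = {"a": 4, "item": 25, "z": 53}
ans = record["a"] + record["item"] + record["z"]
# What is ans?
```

Trace:
`record = {"a": 4, "item": 25, "z": 53}` → record = {'a': 4, 'item': 25, 'z': 53}
`ans = record["a"] + record["item"] + record["z"]` → ans = 82
So ans = 82

Answer: 82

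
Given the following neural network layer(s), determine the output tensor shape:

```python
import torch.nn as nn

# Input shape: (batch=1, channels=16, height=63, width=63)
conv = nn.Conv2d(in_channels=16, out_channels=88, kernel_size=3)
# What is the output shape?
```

Input: (1, 16, 63, 63) -> Output: (1, 88, 61, 61)

Answer: (1, 88, 61, 61)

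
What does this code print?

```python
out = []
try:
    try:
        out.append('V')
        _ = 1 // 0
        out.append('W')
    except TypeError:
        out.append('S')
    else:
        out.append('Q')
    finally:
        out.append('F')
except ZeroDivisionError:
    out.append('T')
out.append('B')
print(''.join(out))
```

Execution trace: 'V' (inner try body) → 'F' (inner finally) → 'T' (outer except ZeroDivisionError) → 'B' (after the try/except). Output: VFTB

Answer: VFTB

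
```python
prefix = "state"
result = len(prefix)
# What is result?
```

Trace:
`prefix = "state"` → prefix = 'state'
`result = len(prefix)` → result = 5
So result = 5

Answer: 5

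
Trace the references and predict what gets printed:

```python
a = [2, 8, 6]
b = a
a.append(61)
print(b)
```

Key concept: basic list aliasing.
Step by step:
`a = [2, 8, 6]` → a = [2, 8, 6]
`b = a` → b = [2, 8, 6] (same object as a)
`a.append(61)` → a = [2, 8, 6, 61] (same object as b); b = [2, 8, 6, 61] (same object as a)
`print(b)` → prints [2, 8, 6, 61]

Answer: [2, 8, 6, 61]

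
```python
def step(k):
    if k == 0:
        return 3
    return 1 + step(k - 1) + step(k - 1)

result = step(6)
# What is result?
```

step(k) = 1 + 2·step(k-1), step(0)=3. Closed form: (3+1)·2^6 - 1 = 255.

Answer: 255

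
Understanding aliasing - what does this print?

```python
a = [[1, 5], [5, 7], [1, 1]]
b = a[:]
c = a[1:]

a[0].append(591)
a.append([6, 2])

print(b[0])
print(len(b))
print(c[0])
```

Key concept: slice with nested mutation.
Step by step:
`a = [[1, 5], [5, 7], [1, 1]]` → a = [[1, 5], [5, 7], [1, 1]]
`b = a[:]` → b = [[1, 5], [5, 7], [1, 1]]
`c = a[1:]` → c = [[5, 7], [1, 1]]
`a[0].append(591)` → a = [[1, 5, 591], [5, 7], [1, 1]]; b = [[1, 5, 591], [5, 7], [1, 1]]
`a.append([6, 2])` → a = [[1, 5, 591], [5, 7], [1, 1], [6, 2]]
`print(b[0])` → prints [1, 5, 591]
`print(len(b))` → prints 3
`print(c[0])` → prints [5, 7]

Answer:
[1, 5, 591]
3
[5, 7]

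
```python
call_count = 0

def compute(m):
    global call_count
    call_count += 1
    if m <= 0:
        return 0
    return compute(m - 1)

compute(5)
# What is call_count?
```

Linear recursion stepping by 1: 6 calls from m=5 down to ≤0.

Answer: 6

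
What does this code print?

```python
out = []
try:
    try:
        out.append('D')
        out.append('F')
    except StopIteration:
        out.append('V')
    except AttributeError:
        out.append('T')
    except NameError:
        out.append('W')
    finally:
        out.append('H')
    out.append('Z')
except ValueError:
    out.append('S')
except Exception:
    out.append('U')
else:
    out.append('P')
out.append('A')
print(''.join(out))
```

Execution trace: 'D' (inner try body) → 'F' (inner try body, no exception) → 'H' (inner finally) → 'Z' (try body, no exception) → 'P' (else) → 'A' (after the try/except). Output: DFHZPA

Answer: DFHZPA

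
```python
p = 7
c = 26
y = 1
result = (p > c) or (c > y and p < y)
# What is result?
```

Trace:
`p = 7` → p = 7
`c = 26` → c = 26
`y = 1` → y = 1
`result = (p > c) or (c > y and p < y)` → result = False
So result = False

Answer: False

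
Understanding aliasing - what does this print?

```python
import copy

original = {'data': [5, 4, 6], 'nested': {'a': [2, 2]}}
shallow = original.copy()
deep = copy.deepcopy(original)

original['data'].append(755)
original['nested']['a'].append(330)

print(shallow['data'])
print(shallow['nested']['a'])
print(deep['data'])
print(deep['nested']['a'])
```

Key concept: comparing shallow vs deep copy.
Step by step:
`original = {'data': [5, 4, 6], 'nested': {'a': [2, 2]}}` → original = {'data': [5, 4, 6], 'nested': {'a': [2, 2]}}
`shallow = original.copy()` → shallow = {'data': [5, 4, 6], 'nested': {'a': [2, 2]}}
`deep = copy.deepcopy(original)` → deep = {'data': [5, 4, 6], 'nested': {'a': [2, 2]}}
`original['data'].append(755)` → original = {'data': [5, 4, 6, 755], 'nested': {'a': [2, 2]}}; shallow = {'data': [5, 4, 6, 755], 'nested': {'a': [2, 2]}}
`original['nested']['a'].append(330)` → original = {'data': [5, 4, 6, 755], 'nested': {'a': [2, 2, 330]}}; shallow = {'data': [5, 4, 6, 755], 'nested': {'a': [2, 2, 330]}}
`print(shallow['data'])` → prints [5, 4, 6, 755]
`print(shallow['nested']['a'])` → prints [2, 2, 330]
`print(deep['data'])` → prints [5, 4, 6]
`print(deep['nested']['a'])` → prints [2, 2]

Answer:
[5, 4, 6, 755]
[2, 2, 330]
[5, 4, 6]
[2, 2]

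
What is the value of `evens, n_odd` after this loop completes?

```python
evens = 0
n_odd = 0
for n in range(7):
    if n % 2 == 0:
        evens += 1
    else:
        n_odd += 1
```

Count evens and odds in range(7)
`evens, n_odd` takes the values: (0, 0) → (1, 0) → (1, 1) → (2, 1) → (2, 2) → (3, 2) → (3, 3) → (4, 3)

Answer: 4, 3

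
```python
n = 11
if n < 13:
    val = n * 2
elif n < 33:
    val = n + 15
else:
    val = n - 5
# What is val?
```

Trace:
`n = 11` → n = 11
`if n < 13: ...` → n < 13 is True → val = 22
So val = 22

Answer: 22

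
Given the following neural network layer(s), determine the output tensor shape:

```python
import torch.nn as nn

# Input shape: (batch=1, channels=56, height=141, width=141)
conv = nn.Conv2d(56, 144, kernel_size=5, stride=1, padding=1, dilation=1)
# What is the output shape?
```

Input: (1, 56, 141, 141) -> Output: (1, 144, 139, 139)

Answer: (1, 144, 139, 139)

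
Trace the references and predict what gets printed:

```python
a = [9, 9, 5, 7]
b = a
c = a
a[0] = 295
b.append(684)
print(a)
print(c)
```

Key concept: multiple aliases.
Step by step:
`a = [9, 9, 5, 7]` → a = [9, 9, 5, 7]
`b = a` → b = [9, 9, 5, 7] (same object as a)
`c = a` → c = [9, 9, 5, 7] (same object as a, b)
`a[0] = 295` → a = [295, 9, 5, 7] (same object as b, c); b = [295, 9, 5, 7] (same object as a, c); c = [295, 9, 5, 7] (same object as a, b)
`b.append(684)` → a = [295, 9, 5, 7, 684] (same object as b, c); b = [295, 9, 5, 7, 684] (same object as a, c); c = [295, 9, 5, 7, 684] (same object as a, b)
`print(a)` → prints [295, 9, 5, 7, 684]
`print(c)` → prints [295, 9, 5, 7, 684]

Answer:
[295, 9, 5, 7, 684]
[295, 9, 5, 7, 684]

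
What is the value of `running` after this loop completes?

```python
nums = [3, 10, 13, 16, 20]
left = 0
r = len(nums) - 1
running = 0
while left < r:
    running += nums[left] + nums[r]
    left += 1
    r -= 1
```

Sum of pairs from ends
`running` takes the values: 0 → 23 → 49

Answer: 49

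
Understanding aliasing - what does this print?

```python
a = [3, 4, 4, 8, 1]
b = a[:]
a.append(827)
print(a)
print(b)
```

Key concept: slice [:] creates copy.
Step by step:
`a = [3, 4, 4, 8, 1]` → a = [3, 4, 4, 8, 1]
`b = a[:]` → b = [3, 4, 4, 8, 1]
`a.append(827)` → a = [3, 4, 4, 8, 1, 827]
`print(a)` → prints [3, 4, 4, 8, 1, 827]
`print(b)` → prints [3, 4, 4, 8, 1]

Answer:
[3, 4, 4, 8, 1, 827]
[3, 4, 4, 8, 1]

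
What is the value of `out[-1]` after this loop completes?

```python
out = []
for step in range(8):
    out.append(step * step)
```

Last element of squares 0 to 7
`out` takes the values: [] → [0] → [0, 1] → [0, 1, 4] → [0, 1, 4, 9] → [0, 1, 4, 9, 16] → [0, 1, 4, 9, 16, 25] → [0, 1, 4, 9, 16, 25, 36] → [0, 1, 4, 9, 16, 25, 36, 49]
So `out[-1]` = 49

Answer: 49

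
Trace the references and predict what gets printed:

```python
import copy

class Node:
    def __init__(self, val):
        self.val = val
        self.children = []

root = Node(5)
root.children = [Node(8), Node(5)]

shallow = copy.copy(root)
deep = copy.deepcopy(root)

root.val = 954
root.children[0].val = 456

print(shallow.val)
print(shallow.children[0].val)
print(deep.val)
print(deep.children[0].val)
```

Key concept: deep copy with custom objects.
Step by step:
`root = Node(5)` → root = Node(val=5, children=[])
`root.children = [Node(8), Node(5)]` → root = Node(val=5, children=[Node(val=8, children=[]), Node(val=5, children=[])])
`shallow = copy.copy(root)` → shallow = Node(val=5, children=[Node(val=8, children=[]), Node(val=5, children=[])])
`deep = copy.deepcopy(root)` → deep = Node(val=5, children=[Node(val=8, children=[]), Node(val=5, children=[])])
`root.val = 954` → root = Node(val=954, children=[Node(val=8, children=[]), Node(val=5, children=[])])
`root.children[0].val = 456` → root = Node(val=954, children=[Node(val=456, children=[]), Node(val=5, children=[])]); shallow = Node(val=5, children=[Node(val=456, children=[]), Node(val=5, children=[])])
`print(shallow.val)` → prints 5
`print(shallow.children[0].val)` → prints 456
`print(deep.val)` → prints 5
`print(deep.children[0].val)` → prints 8

Answer:
5
456
5
8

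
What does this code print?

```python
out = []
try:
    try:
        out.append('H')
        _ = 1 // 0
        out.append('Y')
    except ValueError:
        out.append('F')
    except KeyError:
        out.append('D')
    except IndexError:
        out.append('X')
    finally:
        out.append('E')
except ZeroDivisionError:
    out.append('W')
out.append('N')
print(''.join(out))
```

Execution trace: 'H' (try body) → 'E' (finally) → 'W' (outer except ZeroDivisionError) → 'N' (after the try/except). Output: HEWN

Answer: HEWN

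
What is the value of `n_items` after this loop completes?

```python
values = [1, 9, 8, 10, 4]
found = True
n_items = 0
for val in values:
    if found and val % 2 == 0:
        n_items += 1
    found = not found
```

Count even values at even positions
`n_items` takes the values: 0 → 1 → 2

Answer: 2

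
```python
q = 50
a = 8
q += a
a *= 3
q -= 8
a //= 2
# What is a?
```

Trace:
`q = 50` → q = 50
`a = 8` → a = 8
`q += a` → q = 58
`a *= 3` → a = 24
`q -= 8` → q = 50
`a //= 2` → a = 12
So a = 12

Answer: 12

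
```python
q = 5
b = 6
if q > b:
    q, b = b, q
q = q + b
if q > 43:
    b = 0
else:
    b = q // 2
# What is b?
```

Trace:
`q = 5` → q = 5
`b = 6` → b = 6
`if q > b: ...` → q > b is False → no variable changes
`q = q + b` → q = 11
`if q > 43: ...` → q > 43 is False, take else branch → b = 5
So b = 5

Answer: 5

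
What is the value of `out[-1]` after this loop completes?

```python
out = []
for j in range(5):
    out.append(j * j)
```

Last element of squares 0 to 4
`out` takes the values: [] → [0] → [0, 1] → [0, 1, 4] → [0, 1, 4, 9] → [0, 1, 4, 9, 16]
So `out[-1]` = 16

Answer: 16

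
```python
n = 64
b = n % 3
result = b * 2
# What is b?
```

Trace:
`n = 64` → n = 64
`b = n % 3` → b = 1
`result = b * 2` → result = 2
So b = 1

Answer: 1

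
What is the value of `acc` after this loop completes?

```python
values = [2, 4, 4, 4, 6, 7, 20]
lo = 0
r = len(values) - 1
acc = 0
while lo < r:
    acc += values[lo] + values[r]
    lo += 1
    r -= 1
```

Sum of pairs from ends
`acc` takes the values: 0 → 22 → 33 → 43

Answer: 43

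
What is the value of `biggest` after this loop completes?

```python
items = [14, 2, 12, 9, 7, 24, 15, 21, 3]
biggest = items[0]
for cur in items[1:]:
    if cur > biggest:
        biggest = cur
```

Maximum of [14, 2, 12, 9, 7, 24, 15, 21, 3]
`biggest` takes the values: 14 → 24

Answer: 24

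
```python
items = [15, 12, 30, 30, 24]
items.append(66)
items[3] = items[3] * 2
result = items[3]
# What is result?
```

Trace:
`items = [15, 12, 30, 30, 24]` → items = [15, 12, 30, 30, 24]
`items.append(66)` → items = [15, 12, 30, 30, 24, 66]
`items[3] = items[3] * 2` → items = [15, 12, 30, 60, 24, 66]
`result = items[3]` → result = 60
So result = 60

Answer: 60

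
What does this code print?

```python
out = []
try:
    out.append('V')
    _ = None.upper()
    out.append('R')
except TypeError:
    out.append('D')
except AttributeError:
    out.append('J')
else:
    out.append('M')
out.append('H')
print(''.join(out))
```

Execution trace: 'V' (try body) → 'J' (except AttributeError) → 'H' (after the try/except). Output: VJH

Answer: VJH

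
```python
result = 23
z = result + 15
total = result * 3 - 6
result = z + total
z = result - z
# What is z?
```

Trace:
`result = 23` → result = 23
`z = result + 15` → z = 38
`total = result * 3 - 6` → total = 63
`result = z + total` → result = 101
`z = result - z` → z = 63
So z = 63

Answer: 63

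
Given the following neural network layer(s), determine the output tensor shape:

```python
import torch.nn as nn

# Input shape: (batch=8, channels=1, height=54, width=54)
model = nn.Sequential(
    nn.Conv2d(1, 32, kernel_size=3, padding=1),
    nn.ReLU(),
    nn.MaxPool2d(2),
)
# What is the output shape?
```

Input: (8, 1, 54, 54) -> after Conv2d: (8, 32, 54, 54) -> after ReLU: (8, 32, 54, 54) -> Output: (8, 32, 27, 27)

Answer: (8, 32, 27, 27)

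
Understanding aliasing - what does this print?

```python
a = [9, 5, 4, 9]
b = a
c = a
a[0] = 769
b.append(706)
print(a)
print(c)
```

Key concept: multiple aliases.
Step by step:
`a = [9, 5, 4, 9]` → a = [9, 5, 4, 9]
`b = a` → b = [9, 5, 4, 9] (same object as a)
`c = a` → c = [9, 5, 4, 9] (same object as a, b)
`a[0] = 769` → a = [769, 5, 4, 9] (same object as b, c); b = [769, 5, 4, 9] (same object as a, c); c = [769, 5, 4, 9] (same object as a, b)
`b.append(706)` → a = [769, 5, 4, 9, 706] (same object as b, c); b = [769, 5, 4, 9, 706] (same object as a, c); c = [769, 5, 4, 9, 706] (same object as a, b)
`print(a)` → prints [769, 5, 4, 9, 706]
`print(c)` → prints [769, 5, 4, 9, 706]

Answer:
[769, 5, 4, 9, 706]
[769, 5, 4, 9, 706]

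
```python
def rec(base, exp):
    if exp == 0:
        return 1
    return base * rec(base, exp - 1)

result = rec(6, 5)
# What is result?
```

rec(6, 5) = 6 * 6 * 6 * 6 * 6 = 7776

Answer: 7776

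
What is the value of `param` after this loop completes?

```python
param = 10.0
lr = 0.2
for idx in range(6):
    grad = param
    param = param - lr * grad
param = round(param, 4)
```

Gradient descent: w = 10.0 * (1 - 0.2)^6
`param` takes the values: 10.0 → 8.0 → 6.4 → 5.12 → 4.096 → 3.2768 → 2.62144 → 2.6214

Answer: 2.6214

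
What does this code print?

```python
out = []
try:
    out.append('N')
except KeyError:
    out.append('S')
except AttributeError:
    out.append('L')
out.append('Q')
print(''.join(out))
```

Execution trace: 'N' (try body, no exception) → 'Q' (after the try/except). Output: NQ

Answer: NQ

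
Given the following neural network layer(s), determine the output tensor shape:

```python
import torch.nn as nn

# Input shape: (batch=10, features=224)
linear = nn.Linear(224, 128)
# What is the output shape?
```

Input: (10, 224) -> Output: (10, 128)

Answer: (10, 128)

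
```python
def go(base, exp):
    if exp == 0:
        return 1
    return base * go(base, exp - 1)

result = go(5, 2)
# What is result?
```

go(5, 2) = 5 * 5 = 25

Answer: 25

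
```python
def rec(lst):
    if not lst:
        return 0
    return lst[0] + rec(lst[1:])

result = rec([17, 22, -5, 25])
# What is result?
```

17 + 22 + (-5) + 25 + 0 = 59

Answer: 59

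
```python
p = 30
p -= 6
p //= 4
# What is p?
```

Trace:
`p = 30` → p = 30
`p -= 6` → p = 24
`p //= 4` → p = 6
So p = 6

Answer: 6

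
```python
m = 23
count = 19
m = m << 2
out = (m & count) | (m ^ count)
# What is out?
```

Trace:
`m = 23` → m = 23
`count = 19` → count = 19
`m = m << 2` → m = 92
`out = (m & count) | (m ^ count)` → out = 95
So out = 95

Answer: 95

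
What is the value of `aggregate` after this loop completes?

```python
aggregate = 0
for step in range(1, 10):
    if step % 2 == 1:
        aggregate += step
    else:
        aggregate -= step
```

Add odd, subtract even
`aggregate` takes the values: 0 → 1 → -1 → 2 → -2 → 3 → -3 → 4 → -4 → 5

Answer: 5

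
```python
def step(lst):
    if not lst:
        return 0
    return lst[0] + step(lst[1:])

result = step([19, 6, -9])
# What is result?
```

19 + 6 + (-9) + 0 = 16

Answer: 16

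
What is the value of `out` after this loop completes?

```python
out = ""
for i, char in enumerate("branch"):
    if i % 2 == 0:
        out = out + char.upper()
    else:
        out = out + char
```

Uppercase even positions in 'branch'
`out` takes the values: "" → "B" → "Br" → "BrA" → "BrAn" → "BrAnC" → "BrAnCh"

Answer: "BrAnCh"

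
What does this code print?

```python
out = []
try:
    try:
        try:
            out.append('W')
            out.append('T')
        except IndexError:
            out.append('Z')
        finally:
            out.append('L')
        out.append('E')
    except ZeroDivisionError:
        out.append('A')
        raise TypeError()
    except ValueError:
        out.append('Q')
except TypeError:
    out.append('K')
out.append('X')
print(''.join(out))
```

Execution trace: 'W' (inner try body) → 'T' (inner try body, no exception) → 'L' (inner finally) → 'E' (try body, no exception) → 'X' (after the try/except). Output: WTLEX

Answer: WTLEX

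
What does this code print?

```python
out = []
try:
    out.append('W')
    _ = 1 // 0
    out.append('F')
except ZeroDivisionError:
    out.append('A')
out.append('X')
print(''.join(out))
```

Execution trace: 'W' (try body) → 'A' (except ZeroDivisionError) → 'X' (after the try/except). Output: WAX

Answer: WAX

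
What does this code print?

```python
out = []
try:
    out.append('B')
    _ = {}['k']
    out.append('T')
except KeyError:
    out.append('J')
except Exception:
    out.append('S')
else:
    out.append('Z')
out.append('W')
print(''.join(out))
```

Execution trace: 'B' (try body) → 'J' (except KeyError) → 'W' (after the try/except). Output: BJW

Answer: BJW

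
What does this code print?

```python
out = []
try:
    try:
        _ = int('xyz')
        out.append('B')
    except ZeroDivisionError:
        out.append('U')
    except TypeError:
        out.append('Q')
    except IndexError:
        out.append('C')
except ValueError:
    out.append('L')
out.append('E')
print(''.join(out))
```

Execution trace: 'L' (outer except ValueError) → 'E' (after the try/except). Output: LE

Answer: LE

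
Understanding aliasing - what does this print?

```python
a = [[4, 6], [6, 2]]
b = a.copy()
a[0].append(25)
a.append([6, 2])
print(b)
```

Key concept: shallow copy with nested lists.
Step by step:
`a = [[4, 6], [6, 2]]` → a = [[4, 6], [6, 2]]
`b = a.copy()` → b = [[4, 6], [6, 2]]
`a[0].append(25)` → a = [[4, 6, 25], [6, 2]]; b = [[4, 6, 25], [6, 2]]
`a.append([6, 2])` → a = [[4, 6, 25], [6, 2], [6, 2]]
`print(b)` → prints [[4, 6, 25], [6, 2]]

Answer: [[4, 6, 25], [6, 2]]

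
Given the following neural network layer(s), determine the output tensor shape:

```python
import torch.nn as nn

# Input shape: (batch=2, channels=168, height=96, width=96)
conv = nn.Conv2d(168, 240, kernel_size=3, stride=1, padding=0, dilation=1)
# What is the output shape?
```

Input: (2, 168, 96, 96) -> Output: (2, 240, 94, 94)

Answer: (2, 240, 94, 94)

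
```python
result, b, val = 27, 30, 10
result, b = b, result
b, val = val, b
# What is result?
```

Trace:
`result, b, val = 27, 30, 10` → result = 27; b = 30; val = 10
`result, b = b, result` → result = 30; b = 27
`b, val = val, b` → b = 10; val = 27
So result = 30

Answer: 30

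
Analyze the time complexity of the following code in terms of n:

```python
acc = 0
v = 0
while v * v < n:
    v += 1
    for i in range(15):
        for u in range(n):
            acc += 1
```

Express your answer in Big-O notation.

Each loop level contributes: √n × 1 × n. Multiplying the contributions gives O(n√n).

Answer: O(n√n)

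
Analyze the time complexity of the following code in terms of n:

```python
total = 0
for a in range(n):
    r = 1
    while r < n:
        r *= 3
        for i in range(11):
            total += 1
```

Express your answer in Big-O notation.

Each loop level contributes: n × log n × 1. Multiplying the contributions gives O(n log n).

Answer: O(n log n)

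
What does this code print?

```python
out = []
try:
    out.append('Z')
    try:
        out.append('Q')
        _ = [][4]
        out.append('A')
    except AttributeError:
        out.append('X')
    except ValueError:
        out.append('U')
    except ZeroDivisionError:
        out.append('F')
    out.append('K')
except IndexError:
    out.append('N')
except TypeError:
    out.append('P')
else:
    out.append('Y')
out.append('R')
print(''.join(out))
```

Execution trace: 'Z' (try body) → 'Q' (inner try body) → 'N' (except IndexError) → 'R' (after the try/except). Output: ZQNR

Answer: ZQNR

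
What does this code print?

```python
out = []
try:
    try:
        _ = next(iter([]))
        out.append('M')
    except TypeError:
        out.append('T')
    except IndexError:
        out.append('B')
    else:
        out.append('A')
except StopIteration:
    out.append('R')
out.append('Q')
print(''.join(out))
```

Execution trace: 'R' (outer except StopIteration) → 'Q' (after the try/except). Output: RQ

Answer: RQ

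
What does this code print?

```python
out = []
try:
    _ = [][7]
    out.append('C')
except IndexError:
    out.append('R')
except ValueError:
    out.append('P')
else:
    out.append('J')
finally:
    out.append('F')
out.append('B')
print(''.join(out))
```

Execution trace: 'R' (except IndexError) → 'F' (finally) → 'B' (after the try/except). Output: RFB

Answer: RFB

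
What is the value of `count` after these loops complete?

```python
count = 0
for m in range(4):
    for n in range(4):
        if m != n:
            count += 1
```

4² - 4 (exclude diagonal)
`count` takes the values: 0 → 1 → 2 → 3 → 4 → 5 → 6 → 7 → 8 → 9 → 10 → 11 → 12

Answer: 12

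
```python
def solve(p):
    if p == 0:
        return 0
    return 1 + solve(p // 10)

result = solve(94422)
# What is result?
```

Count of digits of 94422: 5

Answer: 5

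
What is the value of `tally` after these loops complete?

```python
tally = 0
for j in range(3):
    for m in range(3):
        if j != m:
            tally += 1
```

3² - 3 (exclude diagonal)
`tally` takes the values: 0 → 1 → 2 → 3 → 4 → 5 → 6

Answer: 6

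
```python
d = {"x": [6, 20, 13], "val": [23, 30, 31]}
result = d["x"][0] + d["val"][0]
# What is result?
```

Trace:
`d = {"x": [6, 20, 13], "val": [23, 30, 31]}` → d = {'x': [6, 20, 13], 'val': [23, 30, 31]}
`result = d["x"][0] + d["val"][0]` → result = 29
So result = 29

Answer: 29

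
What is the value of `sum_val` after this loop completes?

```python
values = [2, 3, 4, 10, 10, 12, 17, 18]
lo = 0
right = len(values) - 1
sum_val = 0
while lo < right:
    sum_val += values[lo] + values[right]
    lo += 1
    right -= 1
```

Sum of pairs from ends
`sum_val` takes the values: 0 → 20 → 40 → 56 → 76

Answer: 76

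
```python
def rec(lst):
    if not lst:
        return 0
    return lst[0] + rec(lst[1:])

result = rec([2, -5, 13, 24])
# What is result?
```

2 + (-5) + 13 + 24 + 0 = 34

Answer: 34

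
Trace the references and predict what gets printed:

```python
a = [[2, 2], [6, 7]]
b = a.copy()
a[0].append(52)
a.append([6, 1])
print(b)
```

Key concept: shallow copy with nested lists.
Step by step:
`a = [[2, 2], [6, 7]]` → a = [[2, 2], [6, 7]]
`b = a.copy()` → b = [[2, 2], [6, 7]]
`a[0].append(52)` → a = [[2, 2, 52], [6, 7]]; b = [[2, 2, 52], [6, 7]]
`a.append([6, 1])` → a = [[2, 2, 52], [6, 7], [6, 1]]
`print(b)` → prints [[2, 2, 52], [6, 7]]

Answer: [[2, 2, 52], [6, 7]]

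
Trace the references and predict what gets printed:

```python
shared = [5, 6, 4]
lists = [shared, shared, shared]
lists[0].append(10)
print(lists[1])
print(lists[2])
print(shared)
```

Key concept: list of same reference.
Step by step:
`shared = [5, 6, 4]` → shared = [5, 6, 4]
`lists = [shared, shared, shared]` → lists = [[5, 6, 4], [5, 6, 4], [5, 6, 4]]
`lists[0].append(10)` → shared = [5, 6, 4, 10]; lists = [[5, 6, 4, 10], [5, 6, 4, 10], [5, 6, 4, 10]]
`print(lists[1])` → prints [5, 6, 4, 10]
`print(lists[2])` → prints [5, 6, 4, 10]
`print(shared)` → prints [5, 6, 4, 10]

Answer:
[5, 6, 4, 10]
[5, 6, 4, 10]
[5, 6, 4, 10]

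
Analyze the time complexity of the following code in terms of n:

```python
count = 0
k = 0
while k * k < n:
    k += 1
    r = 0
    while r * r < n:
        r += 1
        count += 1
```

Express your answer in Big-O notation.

Each loop level contributes: √n × √n. Multiplying the contributions gives O(n).

Answer: O(n)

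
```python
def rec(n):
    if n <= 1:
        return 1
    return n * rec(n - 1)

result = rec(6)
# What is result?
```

rec(6) = 6 * 5 * 4 * 3 * 2 * 1 = 720

Answer: 720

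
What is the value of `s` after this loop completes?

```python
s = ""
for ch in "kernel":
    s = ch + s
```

Reverse 'kernel'
`s` takes the values: "" → "k" → "ek" → "rek" → "nrek" → "enrek" → "lenrek"

Answer: "lenrek"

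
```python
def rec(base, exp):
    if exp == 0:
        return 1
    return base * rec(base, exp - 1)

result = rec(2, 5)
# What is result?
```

rec(2, 5) = 2 * 2 * 2 * 2 * 2 = 32

Answer: 32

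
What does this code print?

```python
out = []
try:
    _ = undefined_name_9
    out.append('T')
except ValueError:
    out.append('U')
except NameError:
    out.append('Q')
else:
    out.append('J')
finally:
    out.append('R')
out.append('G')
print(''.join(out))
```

Execution trace: 'Q' (except NameError) → 'R' (finally) → 'G' (after the try/except). Output: QRG

Answer: QRG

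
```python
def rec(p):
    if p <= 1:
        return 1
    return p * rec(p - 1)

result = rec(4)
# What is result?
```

rec(4) = 4 * 3 * 2 * 1 = 24

Answer: 24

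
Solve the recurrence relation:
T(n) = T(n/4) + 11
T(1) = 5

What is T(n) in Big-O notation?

Each step divides n by 4 and adds 11. After log_4(n) steps we reach T(1)=5. So T(n) = 11·log_4(n) + 5 = O(log n).

Answer: O(log n)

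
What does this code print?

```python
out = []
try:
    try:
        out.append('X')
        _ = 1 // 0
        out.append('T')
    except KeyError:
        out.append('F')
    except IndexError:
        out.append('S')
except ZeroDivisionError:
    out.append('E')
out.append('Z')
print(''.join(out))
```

Execution trace: 'X' (try body) → 'E' (outer except ZeroDivisionError) → 'Z' (after the try/except). Output: XEZ

Answer: XEZ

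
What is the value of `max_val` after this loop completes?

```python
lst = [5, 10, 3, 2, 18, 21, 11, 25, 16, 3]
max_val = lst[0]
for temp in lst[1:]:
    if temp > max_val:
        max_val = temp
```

Maximum of [5, 10, 3, 2, 18, 21, 11, 25, 16, 3]
`max_val` takes the values: 5 → 10 → 18 → 21 → 25

Answer: 25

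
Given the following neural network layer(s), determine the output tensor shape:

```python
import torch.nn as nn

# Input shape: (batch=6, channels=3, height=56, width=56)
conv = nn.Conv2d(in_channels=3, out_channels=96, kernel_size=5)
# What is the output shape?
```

Input: (6, 3, 56, 56) -> Output: (6, 96, 52, 52)

Answer: (6, 96, 52, 52)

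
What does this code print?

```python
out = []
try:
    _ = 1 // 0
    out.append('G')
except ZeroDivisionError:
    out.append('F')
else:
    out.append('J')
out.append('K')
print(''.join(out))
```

Execution trace: 'F' (except ZeroDivisionError) → 'K' (after the try/except). Output: FK

Answer: FK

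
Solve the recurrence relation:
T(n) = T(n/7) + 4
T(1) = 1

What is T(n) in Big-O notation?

Each step divides n by 7 and adds 4. After log_7(n) steps we reach T(1)=1. So T(n) = 4·log_7(n) + 1 = O(log n).

Answer: O(log n)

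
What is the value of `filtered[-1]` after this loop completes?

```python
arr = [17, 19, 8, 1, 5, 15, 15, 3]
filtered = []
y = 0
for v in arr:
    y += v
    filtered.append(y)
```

Cumulative sum ends at 83
`filtered` takes the values: [] → [17] → [17, 36] → [17, 36, 44] → [17, 36, 44, 45] → [17, 36, 44, 45, 50] → [17, 36, 44, 45, 50, 65] → [17, 36, 44, 45, 50, 65, 80] → [17, 36, 44, 45, 50, 65, 80, 83]
So `filtered[-1]` = 83

Answer: 83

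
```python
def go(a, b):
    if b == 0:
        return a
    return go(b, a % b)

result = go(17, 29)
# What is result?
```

go(17, 29) -> go(29, 17) -> go(17, 12) -> go(12, 5) -> go(5, 2) -> go(2, 1) -> go(1, 0) -> 1

Answer: 1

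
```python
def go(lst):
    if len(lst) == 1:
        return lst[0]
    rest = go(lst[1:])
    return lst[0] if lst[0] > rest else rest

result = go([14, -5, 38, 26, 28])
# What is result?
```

Recursive max over [14, -5, 38, 26, 28] = 38

Answer: 38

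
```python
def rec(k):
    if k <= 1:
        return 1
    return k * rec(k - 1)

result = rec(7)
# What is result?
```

rec(7) = 7 * 6 * 5 * 4 * 3 * 2 * 1 = 5040

Answer: 5040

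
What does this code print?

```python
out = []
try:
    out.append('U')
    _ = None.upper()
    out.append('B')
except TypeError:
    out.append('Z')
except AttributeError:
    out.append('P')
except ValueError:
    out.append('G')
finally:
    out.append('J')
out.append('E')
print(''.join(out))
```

Execution trace: 'U' (try body) → 'P' (except AttributeError) → 'J' (finally) → 'E' (after the try/except). Output: UPJE

Answer: UPJE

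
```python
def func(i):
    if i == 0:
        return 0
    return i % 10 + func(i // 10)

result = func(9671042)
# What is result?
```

Sum of digits of 9671042: 2 + 4 + 0 + 1 + 7 + 6 + 9 = 29

Answer: 29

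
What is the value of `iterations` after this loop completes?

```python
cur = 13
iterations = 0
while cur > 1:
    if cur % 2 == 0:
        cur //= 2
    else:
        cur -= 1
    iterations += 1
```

Steps to reduce 13 to 1
`iterations` takes the values: 0 → 1 → 2 → 3 → 4 → 5

Answer: 5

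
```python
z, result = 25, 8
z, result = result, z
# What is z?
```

Trace:
`z, result = 25, 8` → z = 25; result = 8
`z, result = result, z` → z = 8; result = 25
So z = 8

Answer: 8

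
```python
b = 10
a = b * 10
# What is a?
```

Trace:
`b = 10` → b = 10
`a = b * 10` → a = 100
So a = 100

Answer: 100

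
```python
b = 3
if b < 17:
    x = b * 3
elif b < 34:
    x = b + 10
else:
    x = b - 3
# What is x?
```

Trace:
`b = 3` → b = 3
`if b < 17: ...` → b < 17 is True → x = 9
So x = 9

Answer: 9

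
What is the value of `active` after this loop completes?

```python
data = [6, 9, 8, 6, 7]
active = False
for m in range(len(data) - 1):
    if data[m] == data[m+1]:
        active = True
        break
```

Check consecutive duplicates in [6, 9, 8, 6, 7]
`active` takes the values: False

Answer: False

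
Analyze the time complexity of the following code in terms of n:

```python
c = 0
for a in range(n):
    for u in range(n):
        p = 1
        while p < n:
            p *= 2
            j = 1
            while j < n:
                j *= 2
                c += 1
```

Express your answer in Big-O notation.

Each loop level contributes: n × n × log n × log n. Multiplying the contributions gives O(n^2 log² n).

Answer: O(n^2 log² n)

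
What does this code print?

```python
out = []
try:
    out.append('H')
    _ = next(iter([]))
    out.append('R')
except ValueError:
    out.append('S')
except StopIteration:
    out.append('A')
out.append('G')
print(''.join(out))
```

Execution trace: 'H' (try body) → 'A' (except StopIteration) → 'G' (after the try/except). Output: HAG

Answer: HAG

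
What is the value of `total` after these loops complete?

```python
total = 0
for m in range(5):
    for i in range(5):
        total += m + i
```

Sum of all m+i for m,i in 5x5
`total` takes the values: 0 → 1 → 3 → 6 → 10 → 11 → 13 → 16 → 20 → 25 → 27 → 30 → 34 → 39 → 45 → 48 → 52 → 57 → 63 → 70 → 74 → 79 → 85 → 92 → 100

Answer: 100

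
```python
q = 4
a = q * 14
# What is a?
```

Trace:
`q = 4` → q = 4
`a = q * 14` → a = 56
So a = 56

Answer: 56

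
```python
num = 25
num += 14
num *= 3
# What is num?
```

Trace:
`num = 25` → num = 25
`num += 14` → num = 39
`num *= 3` → num = 117
So num = 117

Answer: 117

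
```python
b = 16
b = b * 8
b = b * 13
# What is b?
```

Trace:
`b = 16` → b = 16
`b = b * 8` → b = 128
`b = b * 13` → b = 1664
So b = 1664

Answer: 1664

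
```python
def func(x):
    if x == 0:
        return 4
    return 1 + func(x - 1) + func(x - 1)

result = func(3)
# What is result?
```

func(x) = 1 + 2·func(x-1), func(0)=4. Closed form: (4+1)·2^3 - 1 = 39.

Answer: 39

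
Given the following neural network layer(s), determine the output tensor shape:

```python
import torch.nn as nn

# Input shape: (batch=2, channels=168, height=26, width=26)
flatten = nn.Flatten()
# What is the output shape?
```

Input: (2, 168, 26, 26) -> Output: (2, 113568)

Answer: (2, 113568)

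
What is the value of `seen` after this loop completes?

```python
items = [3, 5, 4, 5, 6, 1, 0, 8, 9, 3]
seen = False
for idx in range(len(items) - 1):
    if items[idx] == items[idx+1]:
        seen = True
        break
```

Check consecutive duplicates in [3, 5, 4, 5, 6, 1, 0, 8, 9, 3]
`seen` takes the values: False

Answer: False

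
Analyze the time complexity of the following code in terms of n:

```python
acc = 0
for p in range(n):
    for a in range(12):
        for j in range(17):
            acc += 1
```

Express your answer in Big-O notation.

Each loop level contributes: n × 1 × 1. Multiplying the contributions gives O(n).

Answer: O(n)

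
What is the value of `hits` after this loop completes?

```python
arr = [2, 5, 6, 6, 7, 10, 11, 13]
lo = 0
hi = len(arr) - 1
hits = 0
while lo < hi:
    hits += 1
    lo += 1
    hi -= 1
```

Iterations until pointers meet (list length 8)
`hits` takes the values: 0 → 1 → 2 → 3 → 4

Answer: 4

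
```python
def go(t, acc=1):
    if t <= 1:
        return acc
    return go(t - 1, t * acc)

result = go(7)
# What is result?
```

Accumulator trace (n, acc): (7, 1) -> (6, 7) -> (5, 42) -> (4, 210) -> (3, 840) -> (2, 2520) -> (1, 5040) -> return 5040

Answer: 5040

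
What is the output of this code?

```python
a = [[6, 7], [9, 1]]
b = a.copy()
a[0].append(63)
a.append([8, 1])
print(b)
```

Key concept: shallow copy with nested lists.
Step by step:
`a = [[6, 7], [9, 1]]` → a = [[6, 7], [9, 1]]
`b = a.copy()` → b = [[6, 7], [9, 1]]
`a[0].append(63)` → a = [[6, 7, 63], [9, 1]]; b = [[6, 7, 63], [9, 1]]
`a.append([8, 1])` → a = [[6, 7, 63], [9, 1], [8, 1]]
`print(b)` → prints [[6, 7, 63], [9, 1]]

Answer: [[6, 7, 63], [9, 1]]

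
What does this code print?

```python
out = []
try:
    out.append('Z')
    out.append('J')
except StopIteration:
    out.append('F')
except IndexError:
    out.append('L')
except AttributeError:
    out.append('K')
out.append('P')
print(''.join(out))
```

Execution trace: 'Z' (try body) → 'J' (try body, no exception) → 'P' (after the try/except). Output: ZJP

Answer: ZJP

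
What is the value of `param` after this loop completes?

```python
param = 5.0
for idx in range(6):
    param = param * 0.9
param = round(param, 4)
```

Exponential decay: 5.0 * 0.9^6
`param` takes the values: 5.0 → 4.5 → 4.05 → 3.645 → 3.2805 → 2.95245 → 2.657205 → 2.6572

Answer: 2.6572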